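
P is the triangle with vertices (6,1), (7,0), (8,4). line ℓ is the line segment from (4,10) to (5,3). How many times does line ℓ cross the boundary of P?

0

The segment lies entirely outside P and never meets its boundary.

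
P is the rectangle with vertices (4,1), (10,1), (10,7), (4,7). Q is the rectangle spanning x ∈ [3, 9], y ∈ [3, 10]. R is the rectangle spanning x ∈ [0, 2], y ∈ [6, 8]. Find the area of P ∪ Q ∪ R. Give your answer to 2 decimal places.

By inclusion–exclusion:
Individual areas: |P| = 36, |Q| = 42, |R| = 4.
|P∩Q|: x∈[4,9], y∈[3,7] → 5·4 = 20.
|P∩R| = 0 (no overlap).
|Q∩R| = 0 (no overlap).
|P∩Q∩R| = 0.
|P ∪ Q ∪ R| = 82 − 20 + 0 = 62.00.

62.00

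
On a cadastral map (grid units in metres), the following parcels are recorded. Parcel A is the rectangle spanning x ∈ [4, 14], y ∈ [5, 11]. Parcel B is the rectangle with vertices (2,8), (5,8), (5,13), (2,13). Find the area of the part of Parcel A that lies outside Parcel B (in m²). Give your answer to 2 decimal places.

|Parcel A∩Parcel B|: x∈[4,5], y∈[8,11] → 1·3 = 3.
|Parcel A| = 60.
|Parcel A ∖ Parcel B| = |Parcel A| − |Parcel A∩Parcel B| = 60 − 3 = 57.00.

57.00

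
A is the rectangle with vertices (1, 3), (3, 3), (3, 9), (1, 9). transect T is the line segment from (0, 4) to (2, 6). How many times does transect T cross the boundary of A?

1

The segment meets the boundary at (1,5).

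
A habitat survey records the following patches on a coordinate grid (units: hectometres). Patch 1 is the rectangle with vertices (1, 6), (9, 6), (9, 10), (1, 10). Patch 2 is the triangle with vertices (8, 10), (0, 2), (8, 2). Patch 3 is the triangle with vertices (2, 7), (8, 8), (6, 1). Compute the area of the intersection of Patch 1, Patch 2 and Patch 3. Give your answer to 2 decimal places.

The intersection is the polygon with vertices (5.6,7.6), (8,8), (7.429,6), (4,6).
By the shoelace formula its area is 5.03.

5.03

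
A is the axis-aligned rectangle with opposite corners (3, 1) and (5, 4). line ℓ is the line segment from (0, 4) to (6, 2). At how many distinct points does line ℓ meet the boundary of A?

The segment meets the boundary at (5,2.333), (3,3).

2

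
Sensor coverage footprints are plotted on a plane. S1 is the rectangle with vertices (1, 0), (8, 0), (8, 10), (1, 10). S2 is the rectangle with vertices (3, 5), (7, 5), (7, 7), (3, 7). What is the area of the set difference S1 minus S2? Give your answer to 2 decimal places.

62.00

|S1∩S2|: x∈[3,7], y∈[5,7] → 4·2 = 8.
|S1| = 70.
|S1 ∖ S2| = |S1| − |S1∩S2| = 70 − 8 = 62.00.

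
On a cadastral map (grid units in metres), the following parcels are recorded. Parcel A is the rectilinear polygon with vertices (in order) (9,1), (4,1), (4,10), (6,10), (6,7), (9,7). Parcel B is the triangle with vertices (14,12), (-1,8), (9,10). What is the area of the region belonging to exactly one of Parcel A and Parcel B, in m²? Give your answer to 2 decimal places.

|Parcel A| = 36, |Parcel B| = 5, |Parcel A∩Parcel B| = 0.8.
|Parcel A △ Parcel B| = |Parcel A| + |Parcel B| − 2·|Parcel A∩Parcel B| = 36 + 5 − 1.6 = 39.40.

39.40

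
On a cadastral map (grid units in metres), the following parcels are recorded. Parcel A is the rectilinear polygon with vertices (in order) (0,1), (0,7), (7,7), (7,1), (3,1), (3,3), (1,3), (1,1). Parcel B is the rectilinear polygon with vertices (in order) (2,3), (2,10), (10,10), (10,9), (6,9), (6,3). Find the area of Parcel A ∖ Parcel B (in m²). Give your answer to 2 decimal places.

22.00

|Parcel A| = 38, |Parcel A∩Parcel B| = 16.
|Parcel A ∖ Parcel B| = |Parcel A| − |Parcel A∩Parcel B| = 38 − 16 = 22.00.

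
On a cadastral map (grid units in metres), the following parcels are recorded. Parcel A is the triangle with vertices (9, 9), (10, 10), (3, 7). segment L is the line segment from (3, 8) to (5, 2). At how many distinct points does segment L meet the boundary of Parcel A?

2

The segment meets the boundary at (3.3,7.1), (3.292,7.125).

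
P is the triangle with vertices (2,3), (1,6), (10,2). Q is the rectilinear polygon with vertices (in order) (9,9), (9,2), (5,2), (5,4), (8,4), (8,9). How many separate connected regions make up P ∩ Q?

1

P ∩ Q is a single connected region.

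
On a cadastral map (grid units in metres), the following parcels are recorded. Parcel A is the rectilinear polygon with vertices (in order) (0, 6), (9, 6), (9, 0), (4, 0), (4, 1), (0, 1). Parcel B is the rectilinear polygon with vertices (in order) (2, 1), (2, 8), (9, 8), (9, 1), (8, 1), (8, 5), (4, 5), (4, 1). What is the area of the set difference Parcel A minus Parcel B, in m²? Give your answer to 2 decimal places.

31.00

|Parcel A| = 50, |Parcel A∩Parcel B| = 19.
|Parcel A ∖ Parcel B| = |Parcel A| − |Parcel A∩Parcel B| = 50 − 19 = 31.00.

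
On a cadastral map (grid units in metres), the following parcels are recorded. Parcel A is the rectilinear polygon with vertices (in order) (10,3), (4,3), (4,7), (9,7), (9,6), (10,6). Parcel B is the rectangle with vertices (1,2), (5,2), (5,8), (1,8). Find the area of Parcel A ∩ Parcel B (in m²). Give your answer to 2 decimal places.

The intersection is the polygon with vertices (4,3), (4,7), (5,7), (5,3).
By the shoelace formula its area is 4.00.

4.00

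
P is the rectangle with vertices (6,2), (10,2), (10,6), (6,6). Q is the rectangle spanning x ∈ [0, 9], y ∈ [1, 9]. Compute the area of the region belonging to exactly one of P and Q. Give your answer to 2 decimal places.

|P∩Q|: x∈[6,9], y∈[2,6] → 3·4 = 12.
|P △ Q| = |P| + |Q| − 2·|P∩Q| = 16 + 72 − 24 = 64.00.

64.00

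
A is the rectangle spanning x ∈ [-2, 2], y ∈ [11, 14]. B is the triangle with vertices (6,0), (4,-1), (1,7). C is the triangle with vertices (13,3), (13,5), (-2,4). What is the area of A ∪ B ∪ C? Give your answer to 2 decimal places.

35.87

By inclusion–exclusion:
Individual areas: |A| = 12, |B| = 9.5, |C| = 15.
|A∩B| = 0.
|A∩C| = 0.
|B∩C| = 0.6322.
|A∩B∩C| = 0.
|A ∪ B ∪ C| = 36.5 − 0.6322 + 0 = 35.87.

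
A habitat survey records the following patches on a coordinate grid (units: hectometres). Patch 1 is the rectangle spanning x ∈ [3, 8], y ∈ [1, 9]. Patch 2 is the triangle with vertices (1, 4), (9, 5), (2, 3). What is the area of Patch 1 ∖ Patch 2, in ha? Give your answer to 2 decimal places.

|Patch 1| = 40, |Patch 1∩Patch 2| = 2.8125.
|Patch 1 ∖ Patch 2| = |Patch 1| − |Patch 1∩Patch 2| = 40 − 2.8125 = 37.19.

37.19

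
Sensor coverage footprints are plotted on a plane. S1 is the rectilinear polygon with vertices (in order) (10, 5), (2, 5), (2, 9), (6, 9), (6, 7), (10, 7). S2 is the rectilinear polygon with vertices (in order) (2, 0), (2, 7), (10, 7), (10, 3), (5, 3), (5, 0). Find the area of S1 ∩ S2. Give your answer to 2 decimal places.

16.00

The intersection is the polygon with vertices (2,5), (2,7), (6,7), (10,7), (10,5).
By the shoelace formula its area is 16.00.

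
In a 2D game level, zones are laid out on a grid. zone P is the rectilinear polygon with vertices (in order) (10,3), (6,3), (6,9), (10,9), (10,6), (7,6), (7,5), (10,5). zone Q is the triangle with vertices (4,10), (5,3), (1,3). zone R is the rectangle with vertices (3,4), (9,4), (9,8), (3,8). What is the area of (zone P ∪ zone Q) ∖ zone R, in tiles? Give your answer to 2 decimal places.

18.74

|zone P ∪ zone Q| = 35.
|(zone P ∪ zone Q) ∩ zone R| = 16.2619.
|(zone P ∪ zone Q) ∖ zone R| = 35 − 16.2619 = 18.74.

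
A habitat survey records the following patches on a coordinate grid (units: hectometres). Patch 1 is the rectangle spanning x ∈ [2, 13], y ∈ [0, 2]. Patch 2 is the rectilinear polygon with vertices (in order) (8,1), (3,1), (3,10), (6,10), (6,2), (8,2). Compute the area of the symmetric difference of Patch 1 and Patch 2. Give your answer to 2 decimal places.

41.00

|Patch 1| = 22, |Patch 2| = 29, |Patch 1∩Patch 2| = 5.
|Patch 1 △ Patch 2| = |Patch 1| + |Patch 2| − 2·|Patch 1∩Patch 2| = 22 + 29 − 10 = 41.00.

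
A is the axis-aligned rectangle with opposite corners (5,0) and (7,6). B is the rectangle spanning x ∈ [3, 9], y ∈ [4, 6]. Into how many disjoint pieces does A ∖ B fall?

1

A ∖ B is a single connected region.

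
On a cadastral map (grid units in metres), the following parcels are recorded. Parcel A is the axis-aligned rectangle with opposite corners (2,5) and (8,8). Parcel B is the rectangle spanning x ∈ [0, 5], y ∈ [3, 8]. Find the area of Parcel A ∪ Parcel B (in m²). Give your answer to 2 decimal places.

34.00

By inclusion–exclusion:
Individual areas: |Parcel A| = 18, |Parcel B| = 25.
|Parcel A∩Parcel B|: x∈[2,5], y∈[5,8] → 3·3 = 9.
|Parcel A ∪ Parcel B| = 43 − 9 = 34.00.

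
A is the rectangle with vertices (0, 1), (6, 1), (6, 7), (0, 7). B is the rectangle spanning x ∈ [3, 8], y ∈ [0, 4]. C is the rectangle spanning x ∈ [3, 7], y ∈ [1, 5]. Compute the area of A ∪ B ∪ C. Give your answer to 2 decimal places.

By inclusion–exclusion:
Individual areas: |A| = 36, |B| = 20, |C| = 16.
|A∩B|: x∈[3,6], y∈[1,4] → 3·3 = 9.
|A∩C|: x∈[3,6], y∈[1,5] → 3·4 = 12.
|B∩C|: x∈[3,7], y∈[1,4] → 4·3 = 12.
|A∩B∩C| = 9.
|A ∪ B ∪ C| = 72 − 33 + 9 = 48.00.

48.00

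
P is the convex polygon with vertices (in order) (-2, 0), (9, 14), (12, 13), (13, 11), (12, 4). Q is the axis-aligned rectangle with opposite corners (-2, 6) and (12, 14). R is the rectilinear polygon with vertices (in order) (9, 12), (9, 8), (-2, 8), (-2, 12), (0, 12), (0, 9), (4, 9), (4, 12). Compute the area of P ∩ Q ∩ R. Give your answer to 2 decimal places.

12.57

The intersection is the polygon with vertices (7.429,12), (9,12), (9,8), (4.286,8).
By the shoelace formula its area is 12.57.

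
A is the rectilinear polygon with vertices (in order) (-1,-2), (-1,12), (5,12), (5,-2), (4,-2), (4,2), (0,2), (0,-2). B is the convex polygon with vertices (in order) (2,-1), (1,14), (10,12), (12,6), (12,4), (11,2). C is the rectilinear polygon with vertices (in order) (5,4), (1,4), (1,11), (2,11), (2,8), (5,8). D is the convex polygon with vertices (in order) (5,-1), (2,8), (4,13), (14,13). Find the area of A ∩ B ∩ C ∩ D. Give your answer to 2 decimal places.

The intersection is the polygon with vertices (3.333,4), (2,8), (5,8), (5,4).
By the shoelace formula its area is 9.33.

9.33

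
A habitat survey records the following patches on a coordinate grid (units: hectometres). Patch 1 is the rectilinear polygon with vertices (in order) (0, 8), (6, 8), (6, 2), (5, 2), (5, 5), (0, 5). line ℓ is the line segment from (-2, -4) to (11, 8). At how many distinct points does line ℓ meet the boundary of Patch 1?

2

The segment meets the boundary at (5,2.462), (6,3.385).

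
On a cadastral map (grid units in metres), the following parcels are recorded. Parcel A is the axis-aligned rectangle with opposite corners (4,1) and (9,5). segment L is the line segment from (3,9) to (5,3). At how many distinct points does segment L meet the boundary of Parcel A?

The segment meets the boundary at (4.333,5).

1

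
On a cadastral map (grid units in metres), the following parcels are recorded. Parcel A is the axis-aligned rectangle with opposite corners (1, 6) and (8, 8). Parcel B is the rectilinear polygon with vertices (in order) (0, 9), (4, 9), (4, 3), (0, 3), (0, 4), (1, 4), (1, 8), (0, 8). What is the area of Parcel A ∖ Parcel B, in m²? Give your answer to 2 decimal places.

8.00

|Parcel A| = 14, |Parcel A∩Parcel B| = 6.
|Parcel A ∖ Parcel B| = |Parcel A| − |Parcel A∩Parcel B| = 14 − 6 = 8.00.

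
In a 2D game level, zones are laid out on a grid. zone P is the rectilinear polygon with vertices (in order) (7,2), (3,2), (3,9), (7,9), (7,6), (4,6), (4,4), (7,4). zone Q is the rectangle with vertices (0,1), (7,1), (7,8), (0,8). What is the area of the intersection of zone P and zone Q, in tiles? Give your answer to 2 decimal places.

The intersection is the polygon with vertices (3,2), (3,8), (7,8), (7,6), (4,6), (4,4), (7,4), (7,2).
By the shoelace formula its area is 18.00.

18.00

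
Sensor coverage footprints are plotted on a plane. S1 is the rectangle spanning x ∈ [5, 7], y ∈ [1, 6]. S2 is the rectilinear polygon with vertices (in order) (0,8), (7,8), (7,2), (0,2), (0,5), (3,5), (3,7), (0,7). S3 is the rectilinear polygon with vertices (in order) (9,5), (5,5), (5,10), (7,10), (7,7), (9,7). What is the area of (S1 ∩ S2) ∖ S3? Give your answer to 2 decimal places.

6.00

|S1 ∩ S2| = 8.
|(S1 ∩ S2) ∩ S3| = 2.
|(S1 ∩ S2) ∖ S3| = 8 − 2 = 6.00.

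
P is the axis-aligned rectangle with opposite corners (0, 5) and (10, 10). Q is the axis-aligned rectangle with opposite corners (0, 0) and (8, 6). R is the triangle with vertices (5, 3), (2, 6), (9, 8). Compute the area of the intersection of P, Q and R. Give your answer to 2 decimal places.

The intersection is the polygon with vertices (7.4,6), (6.6,5), (3,5), (2,6).
By the shoelace formula its area is 4.50.

4.50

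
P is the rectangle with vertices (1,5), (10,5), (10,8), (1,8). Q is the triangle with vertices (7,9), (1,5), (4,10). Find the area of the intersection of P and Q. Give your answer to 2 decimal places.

4.05

The intersection is the polygon with vertices (5.5,8), (1,5), (2.8,8).
By the shoelace formula its area is 4.05.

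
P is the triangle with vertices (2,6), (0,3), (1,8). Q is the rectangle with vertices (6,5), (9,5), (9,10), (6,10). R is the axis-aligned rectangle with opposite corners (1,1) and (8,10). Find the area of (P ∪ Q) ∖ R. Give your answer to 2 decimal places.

|P ∪ Q| = 18.5.
|(P ∪ Q) ∩ R| = 11.75.
|(P ∪ Q) ∖ R| = 18.5 − 11.75 = 6.75.

6.75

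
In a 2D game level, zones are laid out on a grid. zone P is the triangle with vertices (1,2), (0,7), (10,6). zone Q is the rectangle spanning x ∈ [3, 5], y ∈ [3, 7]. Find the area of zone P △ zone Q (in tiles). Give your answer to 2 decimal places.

|zone P| = 24.5, |zone Q| = 8, |zone P∩zone Q| = 6.5194.
|zone P △ zone Q| = |zone P| + |zone Q| − 2·|zone P∩zone Q| = 24.5 + 8 − 13.0389 = 19.46.

19.46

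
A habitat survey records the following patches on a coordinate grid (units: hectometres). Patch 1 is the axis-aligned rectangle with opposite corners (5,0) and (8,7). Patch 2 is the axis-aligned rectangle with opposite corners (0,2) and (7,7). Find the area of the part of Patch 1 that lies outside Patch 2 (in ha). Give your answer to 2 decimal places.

|Patch 1∩Patch 2|: x∈[5,7], y∈[2,7] → 2·5 = 10.
|Patch 1| = 21.
|Patch 1 ∖ Patch 2| = |Patch 1| − |Patch 1∩Patch 2| = 21 − 10 = 11.00.

11.00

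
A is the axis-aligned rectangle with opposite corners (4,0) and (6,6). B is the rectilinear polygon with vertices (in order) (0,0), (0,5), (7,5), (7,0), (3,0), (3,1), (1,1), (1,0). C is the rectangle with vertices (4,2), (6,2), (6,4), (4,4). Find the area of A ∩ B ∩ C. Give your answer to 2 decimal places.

The intersection is the polygon with vertices (4,4), (6,4), (6,2), (4,2).
By the shoelace formula its area is 4.00.

4.00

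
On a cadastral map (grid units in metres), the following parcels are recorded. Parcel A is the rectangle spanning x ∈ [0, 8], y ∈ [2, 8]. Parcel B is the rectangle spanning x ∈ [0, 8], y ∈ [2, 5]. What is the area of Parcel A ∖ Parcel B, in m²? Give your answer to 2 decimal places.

|Parcel A∩Parcel B|: x∈[0,8], y∈[2,5] → 8·3 = 24.
|Parcel A| = 48.
|Parcel A ∖ Parcel B| = |Parcel A| − |Parcel A∩Parcel B| = 48 − 24 = 24.00.

24.00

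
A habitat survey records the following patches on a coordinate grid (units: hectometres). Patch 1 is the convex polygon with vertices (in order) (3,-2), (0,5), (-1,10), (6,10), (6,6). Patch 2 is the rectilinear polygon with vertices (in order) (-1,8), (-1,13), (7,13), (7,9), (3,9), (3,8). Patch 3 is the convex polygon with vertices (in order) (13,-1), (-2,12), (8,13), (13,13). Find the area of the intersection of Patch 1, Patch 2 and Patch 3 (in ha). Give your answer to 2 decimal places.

The intersection is the polygon with vertices (6,10), (6,9), (3,9), (3,8), (2.615,8), (0.308,10).
By the shoelace formula its area is 6.08.

6.08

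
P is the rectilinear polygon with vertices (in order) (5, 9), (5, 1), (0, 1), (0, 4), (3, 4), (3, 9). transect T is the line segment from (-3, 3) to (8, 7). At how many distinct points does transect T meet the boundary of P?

The segment meets the boundary at (5,5.909), (3,5.182).

2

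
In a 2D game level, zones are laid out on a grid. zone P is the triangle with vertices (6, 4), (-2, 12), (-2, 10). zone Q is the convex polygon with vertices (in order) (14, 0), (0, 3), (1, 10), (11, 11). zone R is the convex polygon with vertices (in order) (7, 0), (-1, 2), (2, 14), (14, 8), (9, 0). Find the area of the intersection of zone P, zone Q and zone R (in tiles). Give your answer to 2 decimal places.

The intersection is the polygon with vertices (0.71,7.968), (0.875,9.125), (6,4).
By the shoelace formula its area is 3.39.

3.39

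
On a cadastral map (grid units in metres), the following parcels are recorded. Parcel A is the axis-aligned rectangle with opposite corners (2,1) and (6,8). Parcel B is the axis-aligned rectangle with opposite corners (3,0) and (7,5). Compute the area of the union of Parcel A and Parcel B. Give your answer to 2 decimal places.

36.00

By inclusion–exclusion:
Individual areas: |Parcel A| = 28, |Parcel B| = 20.
|Parcel A∩Parcel B|: x∈[3,6], y∈[1,5] → 3·4 = 12.
|Parcel A ∪ Parcel B| = 48 − 12 = 36.00.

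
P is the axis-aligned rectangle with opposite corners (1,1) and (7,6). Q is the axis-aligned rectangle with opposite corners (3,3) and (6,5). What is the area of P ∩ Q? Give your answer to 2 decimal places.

6.00

|P∩Q|: x∈[3,6], y∈[3,5] → 3·2 = 6.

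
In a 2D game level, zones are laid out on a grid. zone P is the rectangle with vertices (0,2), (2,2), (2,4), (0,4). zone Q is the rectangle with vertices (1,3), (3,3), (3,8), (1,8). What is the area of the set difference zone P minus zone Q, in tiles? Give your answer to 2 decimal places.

|zone P∩zone Q|: x∈[1,2], y∈[3,4] → 1·1 = 1.
|zone P| = 4.
|zone P ∖ zone Q| = |zone P| − |zone P∩zone Q| = 4 − 1 = 3.00.

3.00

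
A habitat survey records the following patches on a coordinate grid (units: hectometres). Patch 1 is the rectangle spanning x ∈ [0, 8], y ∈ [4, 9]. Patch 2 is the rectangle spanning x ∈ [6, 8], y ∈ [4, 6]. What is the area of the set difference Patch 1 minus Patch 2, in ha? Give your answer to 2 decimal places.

36.00

|Patch 1∩Patch 2|: x∈[6,8], y∈[4,6] → 2·2 = 4.
|Patch 1| = 40.
|Patch 1 ∖ Patch 2| = |Patch 1| − |Patch 1∩Patch 2| = 40 − 4 = 36.00.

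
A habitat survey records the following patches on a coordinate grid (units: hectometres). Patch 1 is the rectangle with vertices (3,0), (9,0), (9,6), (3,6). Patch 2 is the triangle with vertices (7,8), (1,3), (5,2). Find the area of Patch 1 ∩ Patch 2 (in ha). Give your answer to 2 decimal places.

The intersection is the polygon with vertices (6.333,6), (5,2), (3,2.5), (3,4.667), (4.6,6).
By the shoelace formula its area is 9.10.

9.10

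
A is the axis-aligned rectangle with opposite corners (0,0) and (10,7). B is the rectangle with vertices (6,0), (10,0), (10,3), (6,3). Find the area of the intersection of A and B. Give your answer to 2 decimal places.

12.00

|A∩B|: x∈[6,10], y∈[0,3] → 4·3 = 12.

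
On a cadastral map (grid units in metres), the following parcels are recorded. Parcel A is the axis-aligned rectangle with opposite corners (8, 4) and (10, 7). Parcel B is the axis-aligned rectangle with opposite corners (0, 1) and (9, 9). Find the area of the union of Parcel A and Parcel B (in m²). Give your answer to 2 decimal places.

By inclusion–exclusion:
Individual areas: |Parcel A| = 6, |Parcel B| = 72.
|Parcel A∩Parcel B|: x∈[8,9], y∈[4,7] → 1·3 = 3.
|Parcel A ∪ Parcel B| = 78 − 3 = 75.00.

75.00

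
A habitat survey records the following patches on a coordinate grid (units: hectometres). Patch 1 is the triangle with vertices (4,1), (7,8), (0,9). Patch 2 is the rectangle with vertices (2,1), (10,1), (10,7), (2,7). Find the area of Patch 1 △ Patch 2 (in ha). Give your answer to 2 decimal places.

42.57

|Patch 1| = 26, |Patch 2| = 48, |Patch 1∩Patch 2| = 15.7143.
|Patch 1 △ Patch 2| = |Patch 1| + |Patch 2| − 2·|Patch 1∩Patch 2| = 26 + 48 − 31.4286 = 42.57.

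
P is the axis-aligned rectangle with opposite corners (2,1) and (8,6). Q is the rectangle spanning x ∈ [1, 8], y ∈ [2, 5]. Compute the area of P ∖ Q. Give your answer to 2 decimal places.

|P∩Q|: x∈[2,8], y∈[2,5] → 6·3 = 18.
|P| = 30.
|P ∖ Q| = |P| − |P∩Q| = 30 − 18 = 12.00.

12.00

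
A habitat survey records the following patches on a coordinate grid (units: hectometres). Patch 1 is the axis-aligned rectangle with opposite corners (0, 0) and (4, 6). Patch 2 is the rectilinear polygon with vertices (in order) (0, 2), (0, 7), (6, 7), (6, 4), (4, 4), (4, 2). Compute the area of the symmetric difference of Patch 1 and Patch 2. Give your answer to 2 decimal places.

|Patch 1| = 24, |Patch 2| = 26, |Patch 1∩Patch 2| = 16.
|Patch 1 △ Patch 2| = |Patch 1| + |Patch 2| − 2·|Patch 1∩Patch 2| = 24 + 26 − 32 = 18.00.

18.00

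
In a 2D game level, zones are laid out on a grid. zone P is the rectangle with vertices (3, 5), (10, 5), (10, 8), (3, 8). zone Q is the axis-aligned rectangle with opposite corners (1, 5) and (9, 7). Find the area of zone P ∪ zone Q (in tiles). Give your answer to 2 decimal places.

25.00

By inclusion–exclusion:
Individual areas: |zone P| = 21, |zone Q| = 16.
|zone P∩zone Q|: x∈[3,9], y∈[5,7] → 6·2 = 12.
|zone P ∪ zone Q| = 37 − 12 = 25.00.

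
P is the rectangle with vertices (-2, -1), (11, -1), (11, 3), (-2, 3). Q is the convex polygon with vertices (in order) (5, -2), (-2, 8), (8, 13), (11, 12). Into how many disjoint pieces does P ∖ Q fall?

2

P ∖ Q splits into 2 disjoint pieces (area 18.8571, area 19.6).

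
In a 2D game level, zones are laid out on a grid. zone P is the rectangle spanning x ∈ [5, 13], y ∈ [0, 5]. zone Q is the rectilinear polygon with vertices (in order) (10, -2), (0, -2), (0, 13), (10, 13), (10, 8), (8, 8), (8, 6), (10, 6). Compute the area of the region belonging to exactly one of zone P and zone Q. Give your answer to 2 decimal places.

|zone P| = 40, |zone Q| = 146, |zone P∩zone Q| = 25.
|zone P △ zone Q| = |zone P| + |zone Q| − 2·|zone P∩zone Q| = 40 + 146 − 50 = 136.00.

136.00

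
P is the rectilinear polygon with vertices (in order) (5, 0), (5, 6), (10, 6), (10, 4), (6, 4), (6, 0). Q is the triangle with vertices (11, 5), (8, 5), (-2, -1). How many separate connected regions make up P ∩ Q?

2

P ∩ Q splits into 2 disjoint pieces (area 1.0385, area 2.5192).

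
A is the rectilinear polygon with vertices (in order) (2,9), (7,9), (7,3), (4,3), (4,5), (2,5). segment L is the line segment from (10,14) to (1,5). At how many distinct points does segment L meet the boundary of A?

2

The segment meets the boundary at (2,6), (5,9).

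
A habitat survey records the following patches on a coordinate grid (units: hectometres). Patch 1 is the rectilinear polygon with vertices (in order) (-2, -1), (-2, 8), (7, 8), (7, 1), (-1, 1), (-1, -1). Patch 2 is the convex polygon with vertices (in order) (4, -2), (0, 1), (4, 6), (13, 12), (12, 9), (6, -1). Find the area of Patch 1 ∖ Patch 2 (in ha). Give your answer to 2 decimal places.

|Patch 1| = 65, |Patch 1∩Patch 2| = 28.
|Patch 1 ∖ Patch 2| = |Patch 1| − |Patch 1∩Patch 2| = 65 − 28 = 37.00.

37.00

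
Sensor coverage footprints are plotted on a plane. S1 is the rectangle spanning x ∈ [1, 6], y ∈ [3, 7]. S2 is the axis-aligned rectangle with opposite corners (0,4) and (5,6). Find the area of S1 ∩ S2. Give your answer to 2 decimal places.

|S1∩S2|: x∈[1,5], y∈[4,6] → 4·2 = 8.

8.00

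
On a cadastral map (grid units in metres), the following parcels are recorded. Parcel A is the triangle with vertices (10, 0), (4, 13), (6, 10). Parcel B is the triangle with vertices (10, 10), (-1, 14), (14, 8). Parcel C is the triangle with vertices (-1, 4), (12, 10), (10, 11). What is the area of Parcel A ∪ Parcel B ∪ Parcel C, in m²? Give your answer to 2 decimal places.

By inclusion–exclusion:
Individual areas: |Parcel A| = 4, |Parcel B| = 3, |Parcel C| = 12.5.
|Parcel A∩Parcel B| = 0.0626.
|Parcel A∩Parcel C| = 0.5297.
|Parcel B∩Parcel C| = 0.7299.
|Parcel A∩Parcel B∩Parcel C| = 0.
|Parcel A ∪ Parcel B ∪ Parcel C| = 19.5 − 1.3222 + 0 = 18.18.

18.18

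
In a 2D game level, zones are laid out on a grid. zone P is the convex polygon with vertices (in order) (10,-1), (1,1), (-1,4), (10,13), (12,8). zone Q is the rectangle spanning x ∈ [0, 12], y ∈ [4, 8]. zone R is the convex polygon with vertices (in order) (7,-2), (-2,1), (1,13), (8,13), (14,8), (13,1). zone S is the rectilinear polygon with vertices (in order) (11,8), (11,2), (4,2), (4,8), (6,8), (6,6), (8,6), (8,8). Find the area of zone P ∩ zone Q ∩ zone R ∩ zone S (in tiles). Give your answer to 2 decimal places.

24.00

The intersection is the polygon with vertices (4,4), (4,8), (6,8), (6,6), (8,6), (8,8), (11,8), (11,4).
By the shoelace formula its area is 24.00.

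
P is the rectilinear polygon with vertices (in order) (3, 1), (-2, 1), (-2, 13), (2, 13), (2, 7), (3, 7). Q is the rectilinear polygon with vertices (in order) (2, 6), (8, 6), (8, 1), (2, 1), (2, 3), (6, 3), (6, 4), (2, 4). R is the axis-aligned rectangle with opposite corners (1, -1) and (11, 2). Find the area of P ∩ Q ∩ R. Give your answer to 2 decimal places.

1.00

The intersection is the polygon with vertices (2,2), (3,2), (3,1), (2,1).
By the shoelace formula its area is 1.00.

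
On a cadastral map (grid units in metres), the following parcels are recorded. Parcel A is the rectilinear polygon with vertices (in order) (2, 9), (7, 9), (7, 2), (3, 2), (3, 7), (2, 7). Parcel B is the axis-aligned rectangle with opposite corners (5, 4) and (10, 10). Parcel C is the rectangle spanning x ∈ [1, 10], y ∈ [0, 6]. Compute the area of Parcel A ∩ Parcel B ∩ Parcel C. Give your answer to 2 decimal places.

The intersection is the polygon with vertices (7,4), (5,4), (5,6), (7,6).
By the shoelace formula its area is 4.00.

4.00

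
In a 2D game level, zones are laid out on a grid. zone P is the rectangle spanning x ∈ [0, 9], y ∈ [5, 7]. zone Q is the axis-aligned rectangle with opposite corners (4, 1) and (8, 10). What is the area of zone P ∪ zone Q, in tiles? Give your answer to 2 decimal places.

46.00

By inclusion–exclusion:
Individual areas: |zone P| = 18, |zone Q| = 36.
|zone P∩zone Q|: x∈[4,8], y∈[5,7] → 4·2 = 8.
|zone P ∪ zone Q| = 54 − 8 = 46.00.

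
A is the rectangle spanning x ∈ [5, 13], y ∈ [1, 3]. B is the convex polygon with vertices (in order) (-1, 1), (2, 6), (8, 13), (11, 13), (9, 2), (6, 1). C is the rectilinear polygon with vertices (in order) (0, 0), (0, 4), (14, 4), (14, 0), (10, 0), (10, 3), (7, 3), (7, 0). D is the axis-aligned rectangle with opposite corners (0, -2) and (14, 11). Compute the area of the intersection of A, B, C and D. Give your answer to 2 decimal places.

3.83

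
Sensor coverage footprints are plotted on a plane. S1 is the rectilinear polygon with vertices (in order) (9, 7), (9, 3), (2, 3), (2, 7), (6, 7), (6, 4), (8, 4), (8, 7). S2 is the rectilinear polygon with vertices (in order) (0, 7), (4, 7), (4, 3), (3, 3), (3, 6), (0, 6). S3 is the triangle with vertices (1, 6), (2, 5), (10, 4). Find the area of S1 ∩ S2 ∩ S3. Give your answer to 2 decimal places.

The intersection is the polygon with vertices (3,5.556), (4,5.333), (4,4.75), (3,4.875).
By the shoelace formula its area is 0.63.

0.63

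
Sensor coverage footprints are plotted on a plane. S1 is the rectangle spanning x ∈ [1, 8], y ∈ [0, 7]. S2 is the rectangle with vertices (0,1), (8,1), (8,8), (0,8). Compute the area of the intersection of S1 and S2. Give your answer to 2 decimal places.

42.00

|S1∩S2|: x∈[1,8], y∈[1,7] → 7·6 = 42.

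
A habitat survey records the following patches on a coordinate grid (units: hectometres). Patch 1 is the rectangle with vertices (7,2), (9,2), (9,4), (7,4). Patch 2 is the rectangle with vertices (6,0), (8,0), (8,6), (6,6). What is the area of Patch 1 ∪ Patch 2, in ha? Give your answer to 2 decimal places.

By inclusion–exclusion:
Individual areas: |Patch 1| = 4, |Patch 2| = 12.
|Patch 1∩Patch 2|: x∈[7,8], y∈[2,4] → 1·2 = 2.
|Patch 1 ∪ Patch 2| = 16 − 2 = 14.00.

14.00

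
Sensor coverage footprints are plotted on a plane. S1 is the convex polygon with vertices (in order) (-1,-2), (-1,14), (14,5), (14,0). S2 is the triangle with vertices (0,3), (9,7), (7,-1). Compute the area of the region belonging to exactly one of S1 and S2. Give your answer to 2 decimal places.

|S1| = 157.5, |S2| = 32, |S1∩S2| = 31.9963.
|S1 △ S2| = |S1| + |S2| − 2·|S1∩S2| = 157.5 + 32 − 63.9925 = 125.51.

125.51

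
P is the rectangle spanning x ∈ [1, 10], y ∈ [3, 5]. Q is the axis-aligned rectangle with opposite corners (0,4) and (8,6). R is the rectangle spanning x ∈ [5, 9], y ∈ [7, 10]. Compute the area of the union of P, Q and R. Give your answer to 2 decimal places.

39.00

By inclusion–exclusion:
Individual areas: |P| = 18, |Q| = 16, |R| = 12.
|P∩Q|: x∈[1,8], y∈[4,5] → 7·1 = 7.
|P∩R| = 0 (no overlap).
|Q∩R| = 0 (no overlap).
|P∩Q∩R| = 0.
|P ∪ Q ∪ R| = 46 − 7 + 0 = 39.00.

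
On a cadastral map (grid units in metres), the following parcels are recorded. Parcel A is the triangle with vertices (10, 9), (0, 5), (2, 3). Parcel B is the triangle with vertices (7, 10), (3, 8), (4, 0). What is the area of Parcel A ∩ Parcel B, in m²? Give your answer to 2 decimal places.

The intersection is the polygon with vertices (6.25,7.5), (5.742,5.806), (3.486,4.114), (3.214,6.286).
By the shoelace formula its area is 4.94.

4.94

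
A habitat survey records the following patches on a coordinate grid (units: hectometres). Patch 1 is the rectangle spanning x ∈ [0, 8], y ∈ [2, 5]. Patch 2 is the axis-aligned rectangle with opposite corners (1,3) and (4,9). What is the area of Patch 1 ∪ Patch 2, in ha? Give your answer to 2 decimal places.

By inclusion–exclusion:
Individual areas: |Patch 1| = 24, |Patch 2| = 18.
|Patch 1∩Patch 2|: x∈[1,4], y∈[3,5] → 3·2 = 6.
|Patch 1 ∪ Patch 2| = 42 − 6 = 36.00.

36.00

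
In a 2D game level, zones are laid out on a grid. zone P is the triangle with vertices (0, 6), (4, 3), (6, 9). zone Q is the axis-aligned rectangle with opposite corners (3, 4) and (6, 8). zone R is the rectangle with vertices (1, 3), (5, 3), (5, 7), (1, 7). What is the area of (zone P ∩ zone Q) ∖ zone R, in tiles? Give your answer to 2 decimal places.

2.42

|zone P ∩ zone Q| = 7.75.
|(zone P ∩ zone Q) ∩ zone R| = 5.3333.
|(zone P ∩ zone Q) ∖ zone R| = 7.75 − 5.3333 = 2.42.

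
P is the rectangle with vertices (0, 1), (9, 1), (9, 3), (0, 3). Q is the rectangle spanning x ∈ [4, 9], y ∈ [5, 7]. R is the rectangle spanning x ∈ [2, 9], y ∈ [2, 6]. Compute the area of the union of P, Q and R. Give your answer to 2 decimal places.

44.00

By inclusion–exclusion:
Individual areas: |P| = 18, |Q| = 10, |R| = 28.
|P∩Q| = 0 (no overlap).
|P∩R|: x∈[2,9], y∈[2,3] → 7·1 = 7.
|Q∩R|: x∈[4,9], y∈[5,6] → 5·1 = 5.
|P∩Q∩R| = 0.
|P ∪ Q ∪ R| = 56 − 12 + 0 = 44.00.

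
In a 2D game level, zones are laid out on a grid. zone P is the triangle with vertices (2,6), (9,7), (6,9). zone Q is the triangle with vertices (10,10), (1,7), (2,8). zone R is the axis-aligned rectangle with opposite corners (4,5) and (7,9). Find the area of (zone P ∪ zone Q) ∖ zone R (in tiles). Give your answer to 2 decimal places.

4.83

|zone P ∪ zone Q| = 11.3111.
|(zone P ∪ zone Q) ∩ zone R| = 6.4778.
|(zone P ∪ zone Q) ∖ zone R| = 11.3111 − 6.4778 = 4.83.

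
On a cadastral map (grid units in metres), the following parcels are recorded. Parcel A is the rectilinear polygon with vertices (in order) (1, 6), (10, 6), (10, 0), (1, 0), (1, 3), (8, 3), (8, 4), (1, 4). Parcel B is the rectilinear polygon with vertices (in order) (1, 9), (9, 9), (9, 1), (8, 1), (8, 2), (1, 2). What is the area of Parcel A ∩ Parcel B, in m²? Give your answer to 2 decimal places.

26.00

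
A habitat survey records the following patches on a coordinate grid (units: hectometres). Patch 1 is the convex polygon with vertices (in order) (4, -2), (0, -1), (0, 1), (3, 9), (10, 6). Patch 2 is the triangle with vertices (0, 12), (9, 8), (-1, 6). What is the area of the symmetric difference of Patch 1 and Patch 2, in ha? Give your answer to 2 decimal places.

|Patch 1| = 61.5, |Patch 2| = 29, |Patch 1∩Patch 2| = 4.8311.
|Patch 1 △ Patch 2| = |Patch 1| + |Patch 2| − 2·|Patch 1∩Patch 2| = 61.5 + 29 − 9.6622 = 80.84.

80.84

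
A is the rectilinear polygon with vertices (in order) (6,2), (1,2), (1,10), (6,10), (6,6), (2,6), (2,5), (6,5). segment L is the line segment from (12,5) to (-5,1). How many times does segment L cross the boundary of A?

The segment meets the boundary at (1,2.412), (6,3.588).

2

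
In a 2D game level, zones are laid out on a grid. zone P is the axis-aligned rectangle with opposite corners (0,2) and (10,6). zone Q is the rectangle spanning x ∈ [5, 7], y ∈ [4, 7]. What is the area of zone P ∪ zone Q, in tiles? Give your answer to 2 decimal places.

By inclusion–exclusion:
Individual areas: |zone P| = 40, |zone Q| = 6.
|zone P∩zone Q|: x∈[5,7], y∈[4,6] → 2·2 = 4.
|zone P ∪ zone Q| = 46 − 4 = 42.00.

42.00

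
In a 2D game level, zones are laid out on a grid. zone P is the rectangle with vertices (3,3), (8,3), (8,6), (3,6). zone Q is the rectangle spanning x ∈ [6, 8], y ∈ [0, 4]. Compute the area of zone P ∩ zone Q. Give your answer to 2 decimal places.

|zone P∩zone Q|: x∈[6,8], y∈[3,4] → 2·1 = 2.

2.00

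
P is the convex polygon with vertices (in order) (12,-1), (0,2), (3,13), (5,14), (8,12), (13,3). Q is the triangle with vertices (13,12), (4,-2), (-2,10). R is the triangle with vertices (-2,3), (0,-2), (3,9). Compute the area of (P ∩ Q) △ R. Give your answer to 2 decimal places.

|P ∩ Q| = 69.5322.
|(P ∩ Q) ∩ R| = 4.5215.
|(P ∩ Q) △ R| = 69.5322 + 18.5 − 9.0429 = 78.99.

78.99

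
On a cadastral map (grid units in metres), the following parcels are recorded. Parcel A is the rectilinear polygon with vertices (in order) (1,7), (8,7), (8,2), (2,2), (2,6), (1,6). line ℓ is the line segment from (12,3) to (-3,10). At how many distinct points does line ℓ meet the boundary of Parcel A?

The segment meets the boundary at (3.429,7), (8,4.867).

2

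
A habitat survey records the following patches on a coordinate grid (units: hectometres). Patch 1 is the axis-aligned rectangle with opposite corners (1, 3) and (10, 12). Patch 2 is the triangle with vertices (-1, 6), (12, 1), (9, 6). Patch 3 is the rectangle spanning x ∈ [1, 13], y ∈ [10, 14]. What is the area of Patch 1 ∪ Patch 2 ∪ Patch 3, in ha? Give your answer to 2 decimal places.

116.30

By inclusion–exclusion:
Individual areas: |Patch 1| = 81, |Patch 2| = 25, |Patch 3| = 48.
|Patch 1∩Patch 2| = 19.6974.
|Patch 1∩Patch 3|: x∈[1,10], y∈[10,12] → 9·2 = 18.
|Patch 2∩Patch 3| = 0.
|Patch 1∩Patch 2∩Patch 3| = 0.
|Patch 1 ∪ Patch 2 ∪ Patch 3| = 154 − 37.6974 + 0 = 116.30.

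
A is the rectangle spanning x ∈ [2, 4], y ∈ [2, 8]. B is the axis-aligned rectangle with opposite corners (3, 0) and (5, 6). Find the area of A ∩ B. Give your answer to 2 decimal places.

4.00

|A∩B|: x∈[3,4], y∈[2,6] → 1·4 = 4.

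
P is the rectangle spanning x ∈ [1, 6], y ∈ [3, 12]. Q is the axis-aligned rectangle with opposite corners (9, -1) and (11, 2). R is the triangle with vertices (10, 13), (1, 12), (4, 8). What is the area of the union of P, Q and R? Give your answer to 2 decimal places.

By inclusion–exclusion:
Individual areas: |P| = 45, |Q| = 6, |R| = 19.5.
|P∩Q| = 0 (no overlap).
|P∩R| = 12.3333.
|Q∩R| = 0.
|P∩Q∩R| = 0.
|P ∪ Q ∪ R| = 70.5 − 12.3333 + 0 = 58.17.

58.17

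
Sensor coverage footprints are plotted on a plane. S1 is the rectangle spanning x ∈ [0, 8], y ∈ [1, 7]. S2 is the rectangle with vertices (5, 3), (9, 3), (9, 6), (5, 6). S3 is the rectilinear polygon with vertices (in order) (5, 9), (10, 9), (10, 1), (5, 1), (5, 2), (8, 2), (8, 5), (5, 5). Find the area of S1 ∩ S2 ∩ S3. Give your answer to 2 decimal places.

3.00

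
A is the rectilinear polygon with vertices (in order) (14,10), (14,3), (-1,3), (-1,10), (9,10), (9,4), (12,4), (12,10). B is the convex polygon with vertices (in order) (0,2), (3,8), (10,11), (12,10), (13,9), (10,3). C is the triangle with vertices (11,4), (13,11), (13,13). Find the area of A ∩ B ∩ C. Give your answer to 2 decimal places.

The intersection is the polygon with vertices (12.556,9.444), (12,7.5), (12,8.5), (12.273,9.727).
By the shoelace formula its area is 0.49.

0.49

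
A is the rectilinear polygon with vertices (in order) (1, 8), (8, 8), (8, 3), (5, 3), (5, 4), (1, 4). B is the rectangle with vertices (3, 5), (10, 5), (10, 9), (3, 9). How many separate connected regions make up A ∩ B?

1

A ∩ B is a single connected region.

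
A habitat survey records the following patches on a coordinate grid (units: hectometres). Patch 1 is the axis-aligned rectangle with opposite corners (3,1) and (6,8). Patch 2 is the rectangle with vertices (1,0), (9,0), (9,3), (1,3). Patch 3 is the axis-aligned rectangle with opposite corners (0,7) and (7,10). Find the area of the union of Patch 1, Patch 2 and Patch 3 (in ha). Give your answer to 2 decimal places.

By inclusion–exclusion:
Individual areas: |Patch 1| = 21, |Patch 2| = 24, |Patch 3| = 21.
|Patch 1∩Patch 2|: x∈[3,6], y∈[1,3] → 3·2 = 6.
|Patch 1∩Patch 3|: x∈[3,6], y∈[7,8] → 3·1 = 3.
|Patch 2∩Patch 3| = 0 (no overlap).
|Patch 1∩Patch 2∩Patch 3| = 0.
|Patch 1 ∪ Patch 2 ∪ Patch 3| = 66 − 9 + 0 = 57.00.

57.00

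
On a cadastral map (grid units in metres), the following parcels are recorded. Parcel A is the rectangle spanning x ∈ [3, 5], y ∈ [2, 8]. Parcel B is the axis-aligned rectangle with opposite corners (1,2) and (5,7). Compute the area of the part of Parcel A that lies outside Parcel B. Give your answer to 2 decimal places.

|Parcel A∩Parcel B|: x∈[3,5], y∈[2,7] → 2·5 = 10.
|Parcel A| = 12.
|Parcel A ∖ Parcel B| = |Parcel A| − |Parcel A∩Parcel B| = 12 − 10 = 2.00.

2.00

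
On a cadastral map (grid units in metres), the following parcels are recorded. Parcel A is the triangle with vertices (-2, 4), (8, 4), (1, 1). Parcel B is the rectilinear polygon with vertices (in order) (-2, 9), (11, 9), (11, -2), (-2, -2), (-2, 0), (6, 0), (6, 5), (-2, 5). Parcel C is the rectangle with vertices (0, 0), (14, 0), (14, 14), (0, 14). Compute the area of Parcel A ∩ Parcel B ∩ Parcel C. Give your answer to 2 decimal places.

The intersection is the polygon with vertices (6,3.143), (6,4), (8,4).
By the shoelace formula its area is 0.86.

0.86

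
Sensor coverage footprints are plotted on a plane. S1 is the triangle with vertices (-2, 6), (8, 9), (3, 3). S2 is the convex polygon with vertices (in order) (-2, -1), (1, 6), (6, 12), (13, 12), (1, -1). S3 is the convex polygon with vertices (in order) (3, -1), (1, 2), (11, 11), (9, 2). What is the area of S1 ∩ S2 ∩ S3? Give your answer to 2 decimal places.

1.28

The intersection is the polygon with vertices (3,3), (2.467,3.32), (5.667,6.2).
By the shoelace formula its area is 1.28.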